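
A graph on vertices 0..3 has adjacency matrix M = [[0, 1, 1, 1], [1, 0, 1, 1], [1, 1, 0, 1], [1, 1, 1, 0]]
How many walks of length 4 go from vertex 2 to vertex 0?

The number of length-4 walks from vertex 2 to vertex 0 is entry (2,0) of M^4, where M is the adjacency matrix.
M^2 = [[3, 2, 2, 2], [2, 3, 2, 2], [2, 2, 3, 2], [2, 2, 2, 3]]
M^3 = [[6, 7, 7, 7], [7, 6, 7, 7], [7, 7, 6, 7], [7, 7, 7, 6]]
M^4 = [[21, 20, 20, 20], [20, 21, 20, 20], [20, 20, 21, 20], [20, 20, 20, 21]]

20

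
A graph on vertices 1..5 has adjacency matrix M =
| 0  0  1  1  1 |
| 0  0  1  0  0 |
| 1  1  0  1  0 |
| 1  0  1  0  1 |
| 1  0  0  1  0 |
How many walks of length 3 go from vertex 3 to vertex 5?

The number of length-3 walks from vertex 3 to vertex 5 is entry (3,5) of M³, where M is the adjacency matrix.
M² = [[3, 1, 1, 2, 1], [1, 1, 0, 1, 0], [1, 0, 3, 1, 2], [2, 1, 1, 3, 1], [1, 0, 2, 1, 2]]
M³ = [[4, 1, 6, 5, 5], [1, 0, 3, 1, 2], [6, 3, 2, 6, 2], [5, 1, 6, 4, 5], [5, 2, 2, 5, 2]]

2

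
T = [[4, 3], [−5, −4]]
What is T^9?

[[4, 3], [−5, −4]]

T² = I (check: tr T = 0 and det T = −1), so T^9 = T since 9 is odd.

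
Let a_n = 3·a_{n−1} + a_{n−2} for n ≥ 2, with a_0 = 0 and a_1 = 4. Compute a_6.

With companion matrix A = [[3, 1], [1, 0]], [a_n, a_{n−1}]ᵀ = A·[a_{n−1}, a_{n−2}]ᵀ, so [a_6, a_5]ᵀ = A^5·[a_1, a_0]ᵀ.
A^5 = [[360, 109], [109, 33]], giving [a_6, a_5]ᵀ = [[1440], [436]].

1440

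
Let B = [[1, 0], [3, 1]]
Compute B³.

B = I + N where N = [[0, 0], [3, 0]] is strictly lower-triangular, so N² = 0.
(I + N)³ = I + 3·N = [[1, 0], [9, 1]].

[[1, 0], [9, 1]]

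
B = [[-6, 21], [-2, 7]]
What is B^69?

B² = B (a projection; rank 1, trace 1), so B^69 = B.

[[-6, 21], [-2, 7]]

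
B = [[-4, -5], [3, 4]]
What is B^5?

B² = I (check: tr B = 0 and det B = -1), so B^5 = B since 5 is odd.

[[-4, -5], [3, 4]]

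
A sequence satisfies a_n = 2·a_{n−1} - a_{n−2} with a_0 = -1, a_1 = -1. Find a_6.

-1

With companion matrix M = [[2, -1], [1, 0]], [a_n, a_{n−1}]ᵀ = M·[a_{n−1}, a_{n−2}]ᵀ, so [a_6, a_5]ᵀ = M^5·[a_1, a_0]ᵀ.
M^5 = [[6, -5], [5, -4]], giving [a_6, a_5]ᵀ = [[-1], [-1]].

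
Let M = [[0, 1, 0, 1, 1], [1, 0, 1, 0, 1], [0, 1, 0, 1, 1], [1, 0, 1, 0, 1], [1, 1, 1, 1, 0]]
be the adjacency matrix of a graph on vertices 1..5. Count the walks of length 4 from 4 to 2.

The number of length-4 walks from vertex 4 to vertex 2 is entry (4,2) of M⁴, where M is the adjacency matrix.
M² = [[3, 1, 3, 1, 2], [1, 3, 1, 3, 2], [3, 1, 3, 1, 2], [1, 3, 1, 3, 2], [2, 2, 2, 2, 4]]
M³ = [[4, 8, 4, 8, 8], [8, 4, 8, 4, 8], [4, 8, 4, 8, 8], [8, 4, 8, 4, 8], [8, 8, 8, 8, 8]]
M⁴ = [[24, 16, 24, 16, 24], [16, 24, 16, 24, 24], [24, 16, 24, 16, 24], [16, 24, 16, 24, 24], [24, 24, 24, 24, 32]]

24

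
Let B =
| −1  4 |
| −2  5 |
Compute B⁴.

tr B = 4 and det B = 3, so the characteristic polynomial is λ² − (4)λ + (3) with roots 1 and 3.
Eigenvectors give P = [[2, 1], [1, 1]] with P⁻¹ = [[1, −1], [−1, 2]], and B = P·diag(1, 3)·P⁻¹.
Then B⁴ = P·diag(1, 81)·P⁻¹ = [[2, 81], [1, 81]] · [[1, −1], [−1, 2]] = [[−79, 160], [−80, 161]].

[[−79, 160], [−80, 161]]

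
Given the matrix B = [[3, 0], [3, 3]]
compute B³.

[[27, 0], [81, 27]]

B² = [[9, 0], [18, 9]]
B³ = [[27, 0], [81, 27]]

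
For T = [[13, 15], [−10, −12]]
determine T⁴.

[[211, 195], [−130, −114]]

tr T = 1 and det T = −6, so the characteristic polynomial is λ² − (1)λ + (−6) with roots −2 and 3.
Eigenvectors give P = [[−1, 3], [1, −2]] with P⁻¹ = [[2, 3], [1, 1]], and T = P·diag(−2, 3)·P⁻¹.
Then T⁴ = P·diag(16, 81)·P⁻¹ = [[−16, 243], [16, −162]] · [[2, 3], [1, 1]] = [[211, 195], [−130, −114]].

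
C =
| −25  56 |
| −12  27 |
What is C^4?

[[−479, 1120], [−240, 561]]

tr C = 2 and det C = −3, so the characteristic polynomial is λ² − (2)λ + (−3) with roots −1 and 3.
Eigenvectors give P = [[7, 2], [3, 1]] with P⁻¹ = [[1, −2], [−3, 7]], and C = P·diag(−1, 3)·P⁻¹.
Then C^4 = P·diag(1, 81)·P⁻¹ = [[7, 162], [3, 81]] · [[1, −2], [−3, 7]] = [[−479, 1120], [−240, 561]].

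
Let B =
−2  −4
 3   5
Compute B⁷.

[[−380, −508], [381, 509]]

tr B = 3 and det B = 2, so the characteristic polynomial is λ² − (3)λ + (2) with roots 2 and 1.
Eigenvectors give P = [[−1, 4], [1, −3]] with P⁻¹ = [[3, 4], [1, 1]], and B = P·diag(2, 1)·P⁻¹.
Then B⁷ = P·diag(128, 1)·P⁻¹ = [[−128, 4], [128, −3]] · [[3, 4], [1, 1]] = [[−380, −508], [381, 509]].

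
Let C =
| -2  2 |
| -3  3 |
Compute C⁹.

C² = C (a projection; rank 1, trace 1), so C⁹ = C.

[[-2, 2], [-3, 3]]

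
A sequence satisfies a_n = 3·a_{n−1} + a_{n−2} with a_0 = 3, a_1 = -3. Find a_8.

With companion matrix A = [[3, 1], [1, 0]], [a_n, a_{n−1}]ᵀ = A·[a_{n−1}, a_{n−2}]ᵀ, so [a_8, a_7]ᵀ = A^7·[a_1, a_0]ᵀ.
A^7 = [[3927, 1189], [1189, 360]], giving [a_8, a_7]ᵀ = [[-8214], [-2487]].

-8214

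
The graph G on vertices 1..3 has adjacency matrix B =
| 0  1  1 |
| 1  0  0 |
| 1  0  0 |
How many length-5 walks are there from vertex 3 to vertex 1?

The number of length-5 walks from vertex 3 to vertex 1 is entry (3,1) of B^5, where B is the adjacency matrix.
B^2 = [[2, 0, 0], [0, 1, 1], [0, 1, 1]]
B^3 = [[0, 2, 2], [2, 0, 0], [2, 0, 0]]
B^4 = [[4, 0, 0], [0, 2, 2], [0, 2, 2]]
B^5 = [[0, 4, 4], [4, 0, 0], [4, 0, 0]]

4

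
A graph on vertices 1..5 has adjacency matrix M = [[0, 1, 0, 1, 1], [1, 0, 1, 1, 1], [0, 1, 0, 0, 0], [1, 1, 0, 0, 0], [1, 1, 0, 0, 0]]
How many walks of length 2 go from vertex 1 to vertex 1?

The number of length-2 walks from vertex 1 to vertex 1 is entry (1,1) of M^2, where M is the adjacency matrix.
M^2 = [[3, 2, 1, 1, 1], [2, 4, 0, 1, 1], [1, 0, 1, 1, 1], [1, 1, 1, 2, 2], [1, 1, 1, 2, 2]]

3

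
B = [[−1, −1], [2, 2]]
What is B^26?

B² = B (a projection; rank 1, trace 1), so B^26 = B.

[[−1, −1], [2, 2]]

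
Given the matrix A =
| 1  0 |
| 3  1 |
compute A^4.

[[1, 0], [12, 1]]

A = I + N where N = [[0, 0], [3, 0]] is strictly lower-triangular, so N^2 = 0.
(I + N)^4 = I + 4·N = [[1, 0], [12, 1]].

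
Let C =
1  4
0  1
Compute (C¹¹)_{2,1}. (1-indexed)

0

C = I + N where N = [[0, 4], [0, 0]] is strictly upper-triangular, so N² = 0.
(I + N)¹¹ = I + 11·N = [[1, 44], [0, 1]].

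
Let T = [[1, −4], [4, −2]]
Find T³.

T² = [[−15, 4], [−4, −12]]
T³ = [[1, 52], [−52, 40]]

[[1, 52], [−52, 40]]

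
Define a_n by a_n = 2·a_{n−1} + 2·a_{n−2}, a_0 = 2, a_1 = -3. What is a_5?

With companion matrix M = [[2, 2], [1, 0]], [a_n, a_{n−1}]ᵀ = M·[a_{n−1}, a_{n−2}]ᵀ, so [a_5, a_4]ᵀ = M⁴·[a_1, a_0]ᵀ.
M⁴ = [[44, 32], [16, 12]], giving [a_5, a_4]ᵀ = [[-68], [-24]].

-68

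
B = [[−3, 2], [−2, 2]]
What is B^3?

[[−11, 6], [−6, 4]]

B^2 = [[5, −2], [2, 0]]
B^3 = [[−11, 6], [−6, 4]]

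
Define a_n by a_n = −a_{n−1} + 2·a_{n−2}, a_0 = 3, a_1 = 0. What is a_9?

With companion matrix Q = [[−1, 2], [1, 0]], [a_n, a_{n−1}]ᵀ = Q·[a_{n−1}, a_{n−2}]ᵀ, so [a_9, a_8]ᵀ = Q^8·[a_1, a_0]ᵀ.
Q^8 = [[171, −170], [−85, 86]], giving [a_9, a_8]ᵀ = [[−510], [258]].

−510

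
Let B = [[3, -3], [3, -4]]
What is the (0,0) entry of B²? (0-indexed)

0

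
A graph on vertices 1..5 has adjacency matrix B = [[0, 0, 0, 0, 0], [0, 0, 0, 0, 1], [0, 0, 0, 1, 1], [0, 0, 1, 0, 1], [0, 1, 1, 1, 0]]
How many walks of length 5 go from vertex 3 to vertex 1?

The number of length-5 walks from vertex 3 to vertex 1 is entry (3,1) of B⁵, where B is the adjacency matrix.
B² = [[0, 0, 0, 0, 0], [0, 1, 1, 1, 0], [0, 1, 2, 1, 1], [0, 1, 1, 2, 1], [0, 0, 1, 1, 3]]
B³ = [[0, 0, 0, 0, 0], [0, 0, 1, 1, 3], [0, 1, 2, 3, 4], [0, 1, 3, 2, 4], [0, 3, 4, 4, 2]]
B⁴ = [[0, 0, 0, 0, 0], [0, 3, 4, 4, 2], [0, 4, 7, 6, 6], [0, 4, 6, 7, 6], [0, 2, 6, 6, 11]]
B⁵ = [[0, 0, 0, 0, 0], [0, 2, 6, 6, 11], [0, 6, 12, 13, 17], [0, 6, 13, 12, 17], [0, 11, 17, 17, 14]]

0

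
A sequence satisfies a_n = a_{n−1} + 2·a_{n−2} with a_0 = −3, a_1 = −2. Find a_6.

With companion matrix A = [[1, 2], [1, 0]], [a_n, a_{n−1}]ᵀ = A·[a_{n−1}, a_{n−2}]ᵀ, so [a_6, a_5]ᵀ = A⁵·[a_1, a_0]ᵀ.
A⁵ = [[21, 22], [11, 10]], giving [a_6, a_5]ᵀ = [[−108], [−52]].

−108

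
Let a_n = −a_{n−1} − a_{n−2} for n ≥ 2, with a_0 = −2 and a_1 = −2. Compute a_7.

With companion matrix T = [[−1, −1], [1, 0]], [a_n, a_{n−1}]ᵀ = T·[a_{n−1}, a_{n−2}]ᵀ, so [a_7, a_6]ᵀ = T^6·[a_1, a_0]ᵀ.
T^6 = [[1, 0], [0, 1]], giving [a_7, a_6]ᵀ = [[−2], [−2]].

−2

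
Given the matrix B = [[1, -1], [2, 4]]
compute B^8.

tr B = 5 and det B = 6, so the characteristic polynomial is λ² − (5)λ + (6) with roots 3 and 2.
Eigenvectors give P = [[-1, -1], [2, 1]] with P⁻¹ = [[1, 1], [-2, -1]], and B = P·diag(3, 2)·P⁻¹.
Then B^8 = P·diag(6561, 256)·P⁻¹ = [[-6561, -256], [13122, 256]] · [[1, 1], [-2, -1]] = [[-6049, -6305], [12610, 12866]].

[[-6049, -6305], [12610, 12866]]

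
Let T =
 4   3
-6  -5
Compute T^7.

[[130, 129], [-258, -257]]

tr T = -1 and det T = -2, so the characteristic polynomial is λ² − (-1)λ + (-2) with roots -2 and 1.
Eigenvectors give P = [[-1, -1], [2, 1]] with P⁻¹ = [[1, 1], [-2, -1]], and T = P·diag(-2, 1)·P⁻¹.
Then T^7 = P·diag(-128, 1)·P⁻¹ = [[128, -1], [-256, 1]] · [[1, 1], [-2, -1]] = [[130, 129], [-258, -257]].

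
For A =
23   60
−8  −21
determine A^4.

tr A = 2 and det A = −3, so the characteristic polynomial is λ² − (2)λ + (−3) with roots −1 and 3.
Eigenvectors give P = [[−5, −3], [2, 1]] with P⁻¹ = [[1, 3], [−2, −5]], and A = P·diag(−1, 3)·P⁻¹.
Then A^4 = P·diag(1, 81)·P⁻¹ = [[−5, −243], [2, 81]] · [[1, 3], [−2, −5]] = [[481, 1200], [−160, −399]].

[[481, 1200], [−160, −399]]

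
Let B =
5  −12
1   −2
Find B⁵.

[[125, −372], [31, −92]]

tr B = 3 and det B = 2, so the characteristic polynomial is λ² − (3)λ + (2) with roots 1 and 2.
Eigenvectors give P = [[3, 4], [1, 1]] with P⁻¹ = [[−1, 4], [1, −3]], and B = P·diag(1, 2)·P⁻¹.
Then B⁵ = P·diag(1, 32)·P⁻¹ = [[3, 128], [1, 32]] · [[−1, 4], [1, −3]] = [[125, −372], [31, −92]].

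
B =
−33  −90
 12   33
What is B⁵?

[[−2673, −7290], [972, 2673]]

tr B = 0 and det B = −9, so the characteristic polynomial is λ² − (0)λ + (−9) with roots 3 and −3.
Eigenvectors give P = [[−5, −3], [2, 1]] with P⁻¹ = [[1, 3], [−2, −5]], and B = P·diag(3, −3)·P⁻¹.
Then B⁵ = P·diag(243, −243)·P⁻¹ = [[−1215, 729], [486, −243]] · [[1, 3], [−2, −5]] = [[−2673, −7290], [972, 2673]].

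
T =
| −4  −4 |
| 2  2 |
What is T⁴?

T² = [[8, 8], [−4, −4]]
T³ = [[−16, −16], [8, 8]]
T⁴ = [[32, 32], [−16, −16]]

[[32, 32], [−16, −16]]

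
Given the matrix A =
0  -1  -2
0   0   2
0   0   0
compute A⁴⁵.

[[0, 0, 0], [0, 0, 0], [0, 0, 0]]

A is strictly triangular, hence nilpotent: A³ = 0, so A⁴⁵ = 0.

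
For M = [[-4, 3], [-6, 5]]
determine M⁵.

tr M = 1 and det M = -2, so the characteristic polynomial is λ² − (1)λ + (-2) with roots 2 and -1.
Eigenvectors give P = [[-1, 1], [-2, 1]] with P⁻¹ = [[1, -1], [2, -1]], and M = P·diag(2, -1)·P⁻¹.
Then M⁵ = P·diag(32, -1)·P⁻¹ = [[-32, -1], [-64, -1]] · [[1, -1], [2, -1]] = [[-34, 33], [-66, 65]].

[[-34, 33], [-66, 65]]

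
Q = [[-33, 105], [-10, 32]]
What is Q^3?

[[-237, 735], [-70, 218]]

tr Q = -1 and det Q = -6, so the characteristic polynomial is λ² − (-1)λ + (-6) with roots -3 and 2.
Eigenvectors give P = [[7, 3], [2, 1]] with P⁻¹ = [[1, -3], [-2, 7]], and Q = P·diag(-3, 2)·P⁻¹.
Then Q^3 = P·diag(-27, 8)·P⁻¹ = [[-189, 24], [-54, 8]] · [[1, -3], [-2, 7]] = [[-237, 735], [-70, 218]].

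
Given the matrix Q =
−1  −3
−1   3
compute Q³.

Q² = [[4, −6], [−2, 12]]
Q³ = [[2, −30], [−10, 42]]

[[2, −30], [−10, 42]]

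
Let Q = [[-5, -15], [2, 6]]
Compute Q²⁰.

[[-5, -15], [2, 6]]

Q² = Q (a projection; rank 1, trace 1), so Q²⁰ = Q.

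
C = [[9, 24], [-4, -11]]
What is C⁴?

[[-159, -480], [80, 241]]

tr C = -2 and det C = -3, so the characteristic polynomial is λ² − (-2)λ + (-3) with roots -3 and 1.
Eigenvectors give P = [[-2, 3], [1, -1]] with P⁻¹ = [[1, 3], [1, 2]], and C = P·diag(-3, 1)·P⁻¹.
Then C⁴ = P·diag(81, 1)·P⁻¹ = [[-162, 3], [81, -1]] · [[1, 3], [1, 2]] = [[-159, -480], [80, 241]].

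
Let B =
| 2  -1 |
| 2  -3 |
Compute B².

[[2, 1], [-2, 7]]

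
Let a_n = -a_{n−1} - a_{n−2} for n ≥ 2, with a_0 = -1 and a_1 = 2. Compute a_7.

With companion matrix C = [[-1, -1], [1, 0]], [a_n, a_{n−1}]ᵀ = C·[a_{n−1}, a_{n−2}]ᵀ, so [a_7, a_6]ᵀ = C^6·[a_1, a_0]ᵀ.
C^6 = [[1, 0], [0, 1]], giving [a_7, a_6]ᵀ = [[2], [-1]].

2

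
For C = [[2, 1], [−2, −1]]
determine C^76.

C² = C (a projection; rank 1, trace 1), so C^76 = C.

[[2, 1], [−2, −1]]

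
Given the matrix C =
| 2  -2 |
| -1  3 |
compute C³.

C² = [[6, -10], [-5, 11]]
C³ = [[22, -42], [-21, 43]]

[[22, -42], [-21, 43]]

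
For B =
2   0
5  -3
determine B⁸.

[[256, 0], [-6305, 6561]]

tr B = -1 and det B = -6, so the characteristic polynomial is λ² − (-1)λ + (-6) with roots 2 and -3.
Eigenvectors give P = [[1, 0], [1, -1]] with P⁻¹ = [[1, 0], [1, -1]], and B = P·diag(2, -3)·P⁻¹.
Then B⁸ = P·diag(256, 6561)·P⁻¹ = [[256, 0], [256, -6561]] · [[1, 0], [1, -1]] = [[256, 0], [-6305, 6561]].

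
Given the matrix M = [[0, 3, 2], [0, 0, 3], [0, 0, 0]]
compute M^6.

M is strictly triangular, hence nilpotent: M^3 = 0, so M^6 = 0.

[[0, 0, 0], [0, 0, 0], [0, 0, 0]]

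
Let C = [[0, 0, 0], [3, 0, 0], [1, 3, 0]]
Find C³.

[[0, 0, 0], [0, 0, 0], [0, 0, 0]]

C is strictly triangular, hence nilpotent: C³ = 0, so C³ = 0.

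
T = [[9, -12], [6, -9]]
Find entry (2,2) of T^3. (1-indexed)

tr T = 0 and det T = -9, so the characteristic polynomial is λ² − (0)λ + (-9) with roots -3 and 3.
Eigenvectors give P = [[1, 2], [1, 1]] with P⁻¹ = [[-1, 2], [1, -1]], and T = P·diag(-3, 3)·P⁻¹.
Then T^3 = P·diag(-27, 27)·P⁻¹ = [[-27, 54], [-27, 27]] · [[-1, 2], [1, -1]] = [[81, -108], [54, -81]].

-81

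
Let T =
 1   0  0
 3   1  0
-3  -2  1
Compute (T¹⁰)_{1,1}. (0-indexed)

1

T = I + N where N = [[0, 0, 0], [3, 0, 0], [-3, -2, 0]] is strictly lower-triangular, so N³ = 0.
(I + N)¹⁰ = I + 10·N + 45·N² = [[1, 0, 0], [30, 1, 0], [-300, -20, 1]].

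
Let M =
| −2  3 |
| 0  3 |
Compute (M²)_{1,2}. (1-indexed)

3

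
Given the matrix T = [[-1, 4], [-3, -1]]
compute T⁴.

T² = [[-11, -8], [6, -11]]
T³ = [[35, -36], [27, 35]]
T⁴ = [[73, 176], [-132, 73]]

[[73, 176], [-132, 73]]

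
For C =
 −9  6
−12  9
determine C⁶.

tr C = 0 and det C = −9, so the characteristic polynomial is λ² − (0)λ + (−9) with roots −3 and 3.
Eigenvectors give P = [[1, −1], [1, −2]] with P⁻¹ = [[2, −1], [1, −1]], and C = P·diag(−3, 3)·P⁻¹.
Then C⁶ = P·diag(729, 729)·P⁻¹ = [[729, −729], [729, −1458]] · [[2, −1], [1, −1]] = [[729, 0], [0, 729]].

[[729, 0], [0, 729]]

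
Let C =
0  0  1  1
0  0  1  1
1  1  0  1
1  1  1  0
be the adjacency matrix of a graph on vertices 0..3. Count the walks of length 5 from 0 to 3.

29

The number of length-5 walks from vertex 0 to vertex 3 is entry (0,3) of C^5, where C is the adjacency matrix.
C^2 = [[2, 2, 1, 1], [2, 2, 1, 1], [1, 1, 3, 2], [1, 1, 2, 3]]
C^3 = [[2, 2, 5, 5], [2, 2, 5, 5], [5, 5, 4, 5], [5, 5, 5, 4]]
C^4 = [[10, 10, 9, 9], [10, 10, 9, 9], [9, 9, 15, 14], [9, 9, 14, 15]]
C^5 = [[18, 18, 29, 29], [18, 18, 29, 29], [29, 29, 32, 33], [29, 29, 33, 32]]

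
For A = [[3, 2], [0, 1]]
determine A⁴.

[[81, 80], [0, 1]]

A² = [[9, 8], [0, 1]]
A³ = [[27, 26], [0, 1]]
A⁴ = [[81, 80], [0, 1]]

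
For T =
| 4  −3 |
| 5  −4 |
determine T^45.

[[4, −3], [5, −4]]

T² = I (check: tr T = 0 and det T = −1), so T^45 = T since 45 is odd.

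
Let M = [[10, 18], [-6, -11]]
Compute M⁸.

[[-764, -1530], [510, 1021]]

tr M = -1 and det M = -2, so the characteristic polynomial is λ² − (-1)λ + (-2) with roots 1 and -2.
Eigenvectors give P = [[-2, -3], [1, 2]] with P⁻¹ = [[-2, -3], [1, 2]], and M = P·diag(1, -2)·P⁻¹.
Then M⁸ = P·diag(1, 256)·P⁻¹ = [[-2, -768], [1, 512]] · [[-2, -3], [1, 2]] = [[-764, -1530], [510, 1021]].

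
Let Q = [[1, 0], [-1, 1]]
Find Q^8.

[[1, 0], [-8, 1]]

Q = I + N where N = [[0, 0], [-1, 0]] is strictly lower-triangular, so N^2 = 0.
(I + N)^8 = I + 8·N = [[1, 0], [-8, 1]].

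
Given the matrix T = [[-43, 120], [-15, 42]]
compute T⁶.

[[6049, -15960], [1995, -5256]]

tr T = -1 and det T = -6, so the characteristic polynomial is λ² − (-1)λ + (-6) with roots 2 and -3.
Eigenvectors give P = [[-8, 3], [-3, 1]] with P⁻¹ = [[1, -3], [3, -8]], and T = P·diag(2, -3)·P⁻¹.
Then T⁶ = P·diag(64, 729)·P⁻¹ = [[-512, 2187], [-192, 729]] · [[1, -3], [3, -8]] = [[6049, -15960], [1995, -5256]].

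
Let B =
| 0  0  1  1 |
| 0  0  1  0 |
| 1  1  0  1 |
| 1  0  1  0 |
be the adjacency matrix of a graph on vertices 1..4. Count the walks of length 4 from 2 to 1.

4

The number of length-4 walks from vertex 2 to vertex 1 is entry (2,1) of B⁴, where B is the adjacency matrix.
B² = [[2, 1, 1, 1], [1, 1, 0, 1], [1, 0, 3, 1], [1, 1, 1, 2]]
B³ = [[2, 1, 4, 3], [1, 0, 3, 1], [4, 3, 2, 4], [3, 1, 4, 2]]
B⁴ = [[7, 4, 6, 6], [4, 3, 2, 4], [6, 2, 11, 6], [6, 4, 6, 7]]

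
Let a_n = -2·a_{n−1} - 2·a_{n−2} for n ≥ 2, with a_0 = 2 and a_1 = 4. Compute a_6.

48

With companion matrix M = [[-2, -2], [1, 0]], [a_n, a_{n−1}]ᵀ = M·[a_{n−1}, a_{n−2}]ᵀ, so [a_6, a_5]ᵀ = M^5·[a_1, a_0]ᵀ.
M^5 = [[8, 8], [-4, 0]], giving [a_6, a_5]ᵀ = [[48], [-16]].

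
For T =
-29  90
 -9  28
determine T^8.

tr T = -1 and det T = -2, so the characteristic polynomial is λ² − (-1)λ + (-2) with roots 1 and -2.
Eigenvectors give P = [[3, 10], [1, 3]] with P⁻¹ = [[-3, 10], [1, -3]], and T = P·diag(1, -2)·P⁻¹.
Then T^8 = P·diag(1, 256)·P⁻¹ = [[3, 2560], [1, 768]] · [[-3, 10], [1, -3]] = [[2551, -7650], [765, -2294]].

[[2551, -7650], [765, -2294]]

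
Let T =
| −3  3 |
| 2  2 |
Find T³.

T² = [[15, −3], [−2, 10]]
T³ = [[−51, 39], [26, 14]]

[[−51, 39], [26, 14]]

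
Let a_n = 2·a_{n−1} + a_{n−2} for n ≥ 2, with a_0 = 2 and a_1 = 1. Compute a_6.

128

With companion matrix Q = [[2, 1], [1, 0]], [a_n, a_{n−1}]ᵀ = Q·[a_{n−1}, a_{n−2}]ᵀ, so [a_6, a_5]ᵀ = Q⁵·[a_1, a_0]ᵀ.
Q⁵ = [[70, 29], [29, 12]], giving [a_6, a_5]ᵀ = [[128], [53]].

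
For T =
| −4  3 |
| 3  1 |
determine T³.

[[−127, 66], [66, −17]]

T² = [[25, −9], [−9, 10]]
T³ = [[−127, 66], [66, −17]]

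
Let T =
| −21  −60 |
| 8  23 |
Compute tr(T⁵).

242

tr T = 2 and det T = −3, so the characteristic polynomial is λ² − (2)λ + (−3) with roots −1 and 3.
Eigenvectors give P = [[−3, −5], [1, 2]] with P⁻¹ = [[−2, −5], [1, 3]], and T = P·diag(−1, 3)·P⁻¹.
Then T⁵ = P·diag(−1, 243)·P⁻¹ = [[3, −1215], [−1, 486]] · [[−2, −5], [1, 3]] = [[−1221, −3660], [488, 1463]].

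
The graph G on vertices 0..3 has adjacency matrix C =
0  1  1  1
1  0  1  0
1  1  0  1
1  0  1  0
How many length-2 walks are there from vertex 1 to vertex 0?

The number of length-2 walks from vertex 1 to vertex 0 is entry (1,0) of C^2, where C is the adjacency matrix.
C^2 = [[3, 1, 2, 1], [1, 2, 1, 2], [2, 1, 3, 1], [1, 2, 1, 2]]

1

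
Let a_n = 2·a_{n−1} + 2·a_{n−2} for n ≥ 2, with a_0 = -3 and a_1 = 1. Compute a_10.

-8000

With companion matrix B = [[2, 2], [1, 0]], [a_n, a_{n−1}]ᵀ = B·[a_{n−1}, a_{n−2}]ᵀ, so [a_10, a_9]ᵀ = B⁹·[a_1, a_0]ᵀ.
B⁹ = [[6688, 4896], [2448, 1792]], giving [a_10, a_9]ᵀ = [[-8000], [-2928]].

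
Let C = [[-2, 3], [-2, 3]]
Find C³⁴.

[[-2, 3], [-2, 3]]

C² = C (a projection; rank 1, trace 1), so C³⁴ = C.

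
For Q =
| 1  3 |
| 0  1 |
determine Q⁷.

[[1, 21], [0, 1]]

Q = I + N where N = [[0, 3], [0, 0]] is strictly upper-triangular, so N² = 0.
(I + N)⁷ = I + 7·N = [[1, 21], [0, 1]].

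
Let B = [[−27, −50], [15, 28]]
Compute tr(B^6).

tr B = 1 and det B = −6, so the characteristic polynomial is λ² − (1)λ + (−6) with roots −2 and 3.
Eigenvectors give P = [[2, −5], [−1, 3]] with P⁻¹ = [[3, 5], [1, 2]], and B = P·diag(−2, 3)·P⁻¹.
Then B^6 = P·diag(64, 729)·P⁻¹ = [[128, −3645], [−64, 2187]] · [[3, 5], [1, 2]] = [[−3261, −6650], [1995, 4054]].

793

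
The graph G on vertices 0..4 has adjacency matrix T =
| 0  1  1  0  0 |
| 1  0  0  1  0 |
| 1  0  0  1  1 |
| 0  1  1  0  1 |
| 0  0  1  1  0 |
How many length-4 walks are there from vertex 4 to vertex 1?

6

The number of length-4 walks from vertex 4 to vertex 1 is entry (4,1) of T⁴, where T is the adjacency matrix.
T² = [[2, 0, 0, 2, 1], [0, 2, 2, 0, 1], [0, 2, 3, 1, 1], [2, 0, 1, 3, 1], [1, 1, 1, 1, 2]]
T³ = [[0, 4, 5, 1, 2], [4, 0, 1, 5, 2], [5, 1, 2, 6, 4], [1, 5, 6, 2, 4], [2, 2, 4, 4, 2]]
T⁴ = [[9, 1, 3, 11, 6], [1, 9, 11, 3, 6], [3, 11, 15, 7, 8], [11, 3, 7, 15, 8], [6, 6, 8, 8, 8]]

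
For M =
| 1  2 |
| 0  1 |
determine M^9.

M = I + N where N = [[0, 2], [0, 0]] is strictly upper-triangular, so N^2 = 0.
(I + N)^9 = I + 9·N = [[1, 18], [0, 1]].

[[1, 18], [0, 1]]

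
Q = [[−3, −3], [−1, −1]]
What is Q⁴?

Q² = [[12, 12], [4, 4]]
Q³ = [[−48, −48], [−16, −16]]
Q⁴ = [[192, 192], [64, 64]]

[[192, 192], [64, 64]]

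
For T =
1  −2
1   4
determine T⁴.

tr T = 5 and det T = 6, so the characteristic polynomial is λ² − (5)λ + (6) with roots 3 and 2.
Eigenvectors give P = [[−1, 2], [1, −1]] with P⁻¹ = [[1, 2], [1, 1]], and T = P·diag(3, 2)·P⁻¹.
Then T⁴ = P·diag(81, 16)·P⁻¹ = [[−81, 32], [81, −16]] · [[1, 2], [1, 1]] = [[−49, −130], [65, 146]].

[[−49, −130], [65, 146]]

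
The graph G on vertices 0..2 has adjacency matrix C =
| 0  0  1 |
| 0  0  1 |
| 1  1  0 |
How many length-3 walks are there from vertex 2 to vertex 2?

0

The number of length-3 walks from vertex 2 to vertex 2 is entry (2,2) of C³, where C is the adjacency matrix.
C² = [[1, 1, 0], [1, 1, 0], [0, 0, 2]]
C³ = [[0, 0, 2], [0, 0, 2], [2, 2, 0]]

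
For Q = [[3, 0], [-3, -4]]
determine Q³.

Q² = [[9, 0], [3, 16]]
Q³ = [[27, 0], [-39, -64]]

[[27, 0], [-39, -64]]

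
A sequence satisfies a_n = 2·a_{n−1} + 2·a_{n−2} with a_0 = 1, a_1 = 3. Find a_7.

1224

With companion matrix M = [[2, 2], [1, 0]], [a_n, a_{n−1}]ᵀ = M·[a_{n−1}, a_{n−2}]ᵀ, so [a_7, a_6]ᵀ = M⁶·[a_1, a_0]ᵀ.
M⁶ = [[328, 240], [120, 88]], giving [a_7, a_6]ᵀ = [[1224], [448]].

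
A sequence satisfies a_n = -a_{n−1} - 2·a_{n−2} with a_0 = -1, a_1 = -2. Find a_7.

-24

With companion matrix C = [[-1, -2], [1, 0]], [a_n, a_{n−1}]ᵀ = C·[a_{n−1}, a_{n−2}]ᵀ, so [a_7, a_6]ᵀ = C^6·[a_1, a_0]ᵀ.
C^6 = [[7, 10], [-5, 2]], giving [a_7, a_6]ᵀ = [[-24], [8]].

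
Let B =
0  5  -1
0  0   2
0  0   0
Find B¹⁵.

B is strictly triangular, hence nilpotent: B³ = 0, so B¹⁵ = 0.

[[0, 0, 0], [0, 0, 0], [0, 0, 0]]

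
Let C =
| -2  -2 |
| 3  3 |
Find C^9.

C² = C (a projection; rank 1, trace 1), so C^9 = C.

[[-2, -2], [3, 3]]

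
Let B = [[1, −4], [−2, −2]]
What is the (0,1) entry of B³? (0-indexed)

−44

B² = [[9, 4], [2, 12]]
B³ = [[1, −44], [−22, −32]]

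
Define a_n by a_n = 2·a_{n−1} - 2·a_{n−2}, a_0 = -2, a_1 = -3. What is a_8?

With companion matrix T = [[2, -2], [1, 0]], [a_n, a_{n−1}]ᵀ = T·[a_{n−1}, a_{n−2}]ᵀ, so [a_8, a_7]ᵀ = T⁷·[a_1, a_0]ᵀ.
T⁷ = [[0, 16], [-8, 16]], giving [a_8, a_7]ᵀ = [[-32], [-8]].

-32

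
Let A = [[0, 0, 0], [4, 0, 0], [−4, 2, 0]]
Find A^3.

[[0, 0, 0], [0, 0, 0], [0, 0, 0]]

A is strictly triangular, hence nilpotent: A^3 = 0, so A^3 = 0.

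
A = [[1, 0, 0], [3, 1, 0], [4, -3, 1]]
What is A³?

A = I + N where N = [[0, 0, 0], [3, 0, 0], [4, -3, 0]] is strictly lower-triangular, so N³ = 0.
(I + N)³ = I + 3·N + 3·N² = [[1, 0, 0], [9, 1, 0], [-15, -9, 1]].

[[1, 0, 0], [9, 1, 0], [-15, -9, 1]]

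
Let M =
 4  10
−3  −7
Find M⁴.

[[−74, −150], [45, 91]]

tr M = −3 and det M = 2, so the characteristic polynomial is λ² − (−3)λ + (2) with roots −1 and −2.
Eigenvectors give P = [[−2, 5], [1, −3]] with P⁻¹ = [[−3, −5], [−1, −2]], and M = P·diag(−1, −2)·P⁻¹.
Then M⁴ = P·diag(1, 16)·P⁻¹ = [[−2, 80], [1, −48]] · [[−3, −5], [−1, −2]] = [[−74, −150], [45, 91]].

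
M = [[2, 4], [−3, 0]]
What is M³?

[[−40, −32], [24, −24]]

M² = [[−8, 8], [−6, −12]]
M³ = [[−40, −32], [24, −24]]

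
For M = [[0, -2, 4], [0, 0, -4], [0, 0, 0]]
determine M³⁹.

M is strictly triangular, hence nilpotent: M³ = 0, so M³⁹ = 0.

[[0, 0, 0], [0, 0, 0], [0, 0, 0]]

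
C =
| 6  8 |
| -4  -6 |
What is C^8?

tr C = 0 and det C = -4, so the characteristic polynomial is λ² − (0)λ + (-4) with roots -2 and 2.
Eigenvectors give P = [[1, 2], [-1, -1]] with P⁻¹ = [[-1, -2], [1, 1]], and C = P·diag(-2, 2)·P⁻¹.
Then C^8 = P·diag(256, 256)·P⁻¹ = [[256, 512], [-256, -256]] · [[-1, -2], [1, 1]] = [[256, 0], [0, 256]].

[[256, 0], [0, 256]]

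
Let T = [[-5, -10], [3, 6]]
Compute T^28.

T² = T (a projection; rank 1, trace 1), so T^28 = T.

[[-5, -10], [3, 6]]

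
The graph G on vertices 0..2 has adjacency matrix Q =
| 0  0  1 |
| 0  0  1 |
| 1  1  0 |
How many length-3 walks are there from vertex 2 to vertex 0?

The number of length-3 walks from vertex 2 to vertex 0 is entry (2,0) of Q³, where Q is the adjacency matrix.
Q² = [[1, 1, 0], [1, 1, 0], [0, 0, 2]]
Q³ = [[0, 0, 2], [0, 0, 2], [2, 2, 0]]

2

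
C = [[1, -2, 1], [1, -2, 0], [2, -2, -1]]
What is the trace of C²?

6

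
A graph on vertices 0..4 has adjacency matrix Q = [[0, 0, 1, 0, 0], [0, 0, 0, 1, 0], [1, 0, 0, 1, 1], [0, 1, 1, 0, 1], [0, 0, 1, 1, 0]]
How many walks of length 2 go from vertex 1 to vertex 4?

1

The number of length-2 walks from vertex 1 to vertex 4 is entry (1,4) of Q², where Q is the adjacency matrix.
Q² = [[1, 0, 0, 1, 1], [0, 1, 1, 0, 1], [0, 1, 3, 1, 1], [1, 0, 1, 3, 1], [1, 1, 1, 1, 2]]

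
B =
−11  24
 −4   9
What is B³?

[[−83, 168], [−28, 57]]

tr B = −2 and det B = −3, so the characteristic polynomial is λ² − (−2)λ + (−3) with roots 1 and −3.
Eigenvectors give P = [[2, 3], [1, 1]] with P⁻¹ = [[−1, 3], [1, −2]], and B = P·diag(1, −3)·P⁻¹.
Then B³ = P·diag(1, −27)·P⁻¹ = [[2, −81], [1, −27]] · [[−1, 3], [1, −2]] = [[−83, 168], [−28, 57]].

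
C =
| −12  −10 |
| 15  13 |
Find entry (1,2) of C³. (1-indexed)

tr C = 1 and det C = −6, so the characteristic polynomial is λ² − (1)λ + (−6) with roots 3 and −2.
Eigenvectors give P = [[2, 1], [−3, −1]] with P⁻¹ = [[−1, −1], [3, 2]], and C = P·diag(3, −2)·P⁻¹.
Then C³ = P·diag(27, −8)·P⁻¹ = [[54, −8], [−81, 8]] · [[−1, −1], [3, 2]] = [[−78, −70], [105, 97]].

−70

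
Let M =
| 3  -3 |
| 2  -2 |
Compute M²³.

[[3, -3], [2, -2]]

M² = M (a projection; rank 1, trace 1), so M²³ = M.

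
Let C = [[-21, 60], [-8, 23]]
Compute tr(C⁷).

tr C = 2 and det C = -3, so the characteristic polynomial is λ² − (2)λ + (-3) with roots -1 and 3.
Eigenvectors give P = [[-3, 5], [-1, 2]] with P⁻¹ = [[-2, 5], [-1, 3]], and C = P·diag(-1, 3)·P⁻¹.
Then C⁷ = P·diag(-1, 2187)·P⁻¹ = [[3, 10935], [1, 4374]] · [[-2, 5], [-1, 3]] = [[-10941, 32820], [-4376, 13127]].

2186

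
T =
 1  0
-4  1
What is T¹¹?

T = I + N where N = [[0, 0], [-4, 0]] is strictly lower-triangular, so N² = 0.
(I + N)¹¹ = I + 11·N = [[1, 0], [-44, 1]].

[[1, 0], [-44, 1]]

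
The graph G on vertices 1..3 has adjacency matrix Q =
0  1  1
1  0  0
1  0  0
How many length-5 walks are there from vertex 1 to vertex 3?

The number of length-5 walks from vertex 1 to vertex 3 is entry (1,3) of Q^5, where Q is the adjacency matrix.
Q^2 = [[2, 0, 0], [0, 1, 1], [0, 1, 1]]
Q^3 = [[0, 2, 2], [2, 0, 0], [2, 0, 0]]
Q^4 = [[4, 0, 0], [0, 2, 2], [0, 2, 2]]
Q^5 = [[0, 4, 4], [4, 0, 0], [4, 0, 0]]

4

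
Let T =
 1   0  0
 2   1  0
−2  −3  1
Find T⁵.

T = I + N where N = [[0, 0, 0], [2, 0, 0], [−2, −3, 0]] is strictly lower-triangular, so N³ = 0.
(I + N)⁵ = I + 5·N + 10·N² = [[1, 0, 0], [10, 1, 0], [−70, −15, 1]].

[[1, 0, 0], [10, 1, 0], [−70, −15, 1]]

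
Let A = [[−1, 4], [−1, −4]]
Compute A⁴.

A² = [[−3, −20], [5, 12]]
A³ = [[23, 68], [−17, −28]]
A⁴ = [[−91, −180], [45, 44]]

[[−91, −180], [45, 44]]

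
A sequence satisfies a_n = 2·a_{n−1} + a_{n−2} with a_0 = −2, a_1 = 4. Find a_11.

18208

With companion matrix A = [[2, 1], [1, 0]], [a_n, a_{n−1}]ᵀ = A·[a_{n−1}, a_{n−2}]ᵀ, so [a_11, a_10]ᵀ = A^10·[a_1, a_0]ᵀ.
A^10 = [[5741, 2378], [2378, 985]], giving [a_11, a_10]ᵀ = [[18208], [7542]].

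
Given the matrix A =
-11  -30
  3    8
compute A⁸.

[[2551, 7650], [-765, -2294]]

tr A = -3 and det A = 2, so the characteristic polynomial is λ² − (-3)λ + (2) with roots -2 and -1.
Eigenvectors give P = [[10, -3], [-3, 1]] with P⁻¹ = [[1, 3], [3, 10]], and A = P·diag(-2, -1)·P⁻¹.
Then A⁸ = P·diag(256, 1)·P⁻¹ = [[2560, -3], [-768, 1]] · [[1, 3], [3, 10]] = [[2551, 7650], [-765, -2294]].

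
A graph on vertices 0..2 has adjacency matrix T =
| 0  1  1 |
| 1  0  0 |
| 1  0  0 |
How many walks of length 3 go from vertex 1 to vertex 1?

The number of length-3 walks from vertex 1 to vertex 1 is entry (1,1) of T³, where T is the adjacency matrix.
T² = [[2, 0, 0], [0, 1, 1], [0, 1, 1]]
T³ = [[0, 2, 2], [2, 0, 0], [2, 0, 0]]

0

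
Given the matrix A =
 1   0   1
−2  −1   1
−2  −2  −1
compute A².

[[−1, −2, 0], [−2, −1, −4], [4, 4, −3]]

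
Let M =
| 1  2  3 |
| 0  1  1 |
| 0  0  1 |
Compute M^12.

[[1, 24, 168], [0, 1, 12], [0, 0, 1]]

M = I + N where N = [[0, 2, 3], [0, 0, 1], [0, 0, 0]] is strictly upper-triangular, so N^3 = 0.
(I + N)^12 = I + 12·N + 66·N^2 = [[1, 24, 168], [0, 1, 12], [0, 0, 1]].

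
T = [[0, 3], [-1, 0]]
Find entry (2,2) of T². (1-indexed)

-3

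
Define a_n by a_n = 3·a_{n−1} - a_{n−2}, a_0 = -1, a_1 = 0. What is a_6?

55

With companion matrix C = [[3, -1], [1, 0]], [a_n, a_{n−1}]ᵀ = C·[a_{n−1}, a_{n−2}]ᵀ, so [a_6, a_5]ᵀ = C⁵·[a_1, a_0]ᵀ.
C⁵ = [[144, -55], [55, -21]], giving [a_6, a_5]ᵀ = [[55], [21]].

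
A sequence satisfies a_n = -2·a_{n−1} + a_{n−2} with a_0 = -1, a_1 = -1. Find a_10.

With companion matrix Q = [[-2, 1], [1, 0]], [a_n, a_{n−1}]ᵀ = Q·[a_{n−1}, a_{n−2}]ᵀ, so [a_10, a_9]ᵀ = Q^9·[a_1, a_0]ᵀ.
Q^9 = [[-2378, 985], [985, -408]], giving [a_10, a_9]ᵀ = [[1393], [-577]].

1393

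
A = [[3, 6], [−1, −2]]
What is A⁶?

[[3, 6], [−1, −2]]

A² = A (a projection; rank 1, trace 1), so A⁶ = A.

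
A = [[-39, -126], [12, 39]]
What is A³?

tr A = 0 and det A = -9, so the characteristic polynomial is λ² − (0)λ + (-9) with roots 3 and -3.
Eigenvectors give P = [[3, -7], [-1, 2]] with P⁻¹ = [[-2, -7], [-1, -3]], and A = P·diag(3, -3)·P⁻¹.
Then A³ = P·diag(27, -27)·P⁻¹ = [[81, 189], [-27, -54]] · [[-2, -7], [-1, -3]] = [[-351, -1134], [108, 351]].

[[-351, -1134], [108, 351]]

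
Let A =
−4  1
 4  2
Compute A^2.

[[20, −2], [−8, 8]]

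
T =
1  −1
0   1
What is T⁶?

[[1, −6], [0, 1]]

T = I + N where N = [[0, −1], [0, 0]] is strictly upper-triangular, so N² = 0.
(I + N)⁶ = I + 6·N = [[1, −6], [0, 1]].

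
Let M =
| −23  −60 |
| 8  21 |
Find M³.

tr M = −2 and det M = −3, so the characteristic polynomial is λ² − (−2)λ + (−3) with roots −3 and 1.
Eigenvectors give P = [[3, 5], [−1, −2]] with P⁻¹ = [[2, 5], [−1, −3]], and M = P·diag(−3, 1)·P⁻¹.
Then M³ = P·diag(−27, 1)·P⁻¹ = [[−81, 5], [27, −2]] · [[2, 5], [−1, −3]] = [[−167, −420], [56, 141]].

[[−167, −420], [56, 141]]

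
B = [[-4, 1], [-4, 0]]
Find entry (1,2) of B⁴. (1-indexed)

-32

B² = [[12, -4], [16, -4]]
B³ = [[-32, 12], [-48, 16]]
B⁴ = [[80, -32], [128, -48]]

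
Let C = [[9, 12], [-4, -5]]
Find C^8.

[[26241, 39360], [-13120, -19679]]

tr C = 4 and det C = 3, so the characteristic polynomial is λ² − (4)λ + (3) with roots 1 and 3.
Eigenvectors give P = [[-3, -2], [2, 1]] with P⁻¹ = [[1, 2], [-2, -3]], and C = P·diag(1, 3)·P⁻¹.
Then C^8 = P·diag(1, 6561)·P⁻¹ = [[-3, -13122], [2, 6561]] · [[1, 2], [-2, -3]] = [[26241, 39360], [-13120, -19679]].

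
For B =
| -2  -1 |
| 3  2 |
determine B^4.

[[1, 0], [0, 1]]

B² = I (check: tr B = 0 and det B = -1), so B^4 = I since 4 is even.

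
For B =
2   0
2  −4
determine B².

[[4, 0], [−4, 16]]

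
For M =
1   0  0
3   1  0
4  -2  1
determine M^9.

[[1, 0, 0], [27, 1, 0], [-180, -18, 1]]

M = I + N where N = [[0, 0, 0], [3, 0, 0], [4, -2, 0]] is strictly lower-triangular, so N^3 = 0.
(I + N)^9 = I + 9·N + 36·N^2 = [[1, 0, 0], [27, 1, 0], [-180, -18, 1]].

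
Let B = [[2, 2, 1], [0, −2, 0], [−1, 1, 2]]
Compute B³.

B² = [[3, 1, 4], [0, 4, 0], [−4, −2, 3]]
B³ = [[2, 8, 11], [0, −8, 0], [−11, −1, 2]]

[[2, 8, 11], [0, −8, 0], [−11, −1, 2]]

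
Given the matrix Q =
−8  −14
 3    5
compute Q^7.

tr Q = −3 and det Q = 2, so the characteristic polynomial is λ² − (−3)λ + (2) with roots −1 and −2.
Eigenvectors give P = [[−2, 7], [1, −3]] with P⁻¹ = [[3, 7], [1, 2]], and Q = P·diag(−1, −2)·P⁻¹.
Then Q^7 = P·diag(−1, −128)·P⁻¹ = [[2, −896], [−1, 384]] · [[3, 7], [1, 2]] = [[−890, −1778], [381, 761]].

[[−890, −1778], [381, 761]]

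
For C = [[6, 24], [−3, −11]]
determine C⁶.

[[−5256, −15960], [1995, 6049]]

tr C = −5 and det C = 6, so the characteristic polynomial is λ² − (−5)λ + (6) with roots −3 and −2.
Eigenvectors give P = [[−8, −3], [3, 1]] with P⁻¹ = [[1, 3], [−3, −8]], and C = P·diag(−3, −2)·P⁻¹.
Then C⁶ = P·diag(729, 64)·P⁻¹ = [[−5832, −192], [2187, 64]] · [[1, 3], [−3, −8]] = [[−5256, −15960], [1995, 6049]].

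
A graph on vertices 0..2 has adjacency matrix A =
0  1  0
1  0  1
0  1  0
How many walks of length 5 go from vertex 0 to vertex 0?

0

The number of length-5 walks from vertex 0 to vertex 0 is entry (0,0) of A⁵, where A is the adjacency matrix.
A² = [[1, 0, 1], [0, 2, 0], [1, 0, 1]]
A³ = [[0, 2, 0], [2, 0, 2], [0, 2, 0]]
A⁴ = [[2, 0, 2], [0, 4, 0], [2, 0, 2]]
A⁵ = [[0, 4, 0], [4, 0, 4], [0, 4, 0]]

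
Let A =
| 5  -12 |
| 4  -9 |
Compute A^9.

[[59045, -118092], [39364, -78729]]

tr A = -4 and det A = 3, so the characteristic polynomial is λ² − (-4)λ + (3) with roots -1 and -3.
Eigenvectors give P = [[2, -3], [1, -2]] with P⁻¹ = [[2, -3], [1, -2]], and A = P·diag(-1, -3)·P⁻¹.
Then A^9 = P·diag(-1, -19683)·P⁻¹ = [[-2, 59049], [-1, 39366]] · [[2, -3], [1, -2]] = [[59045, -118092], [39364, -78729]].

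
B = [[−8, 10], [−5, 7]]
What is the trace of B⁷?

−2059

tr B = −1 and det B = −6, so the characteristic polynomial is λ² − (−1)λ + (−6) with roots −3 and 2.
Eigenvectors give P = [[2, −1], [1, −1]] with P⁻¹ = [[1, −1], [1, −2]], and B = P·diag(−3, 2)·P⁻¹.
Then B⁷ = P·diag(−2187, 128)·P⁻¹ = [[−4374, −128], [−2187, −128]] · [[1, −1], [1, −2]] = [[−4502, 4630], [−2315, 2443]].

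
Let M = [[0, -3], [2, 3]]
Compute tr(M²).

-3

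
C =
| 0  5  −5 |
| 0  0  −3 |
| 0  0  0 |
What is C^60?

[[0, 0, 0], [0, 0, 0], [0, 0, 0]]

C is strictly triangular, hence nilpotent: C^3 = 0, so C^60 = 0.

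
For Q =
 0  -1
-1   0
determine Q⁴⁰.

[[1, 0], [0, 1]]

Q² = I (check: tr Q = 0 and det Q = -1), so Q⁴⁰ = I since 40 is even.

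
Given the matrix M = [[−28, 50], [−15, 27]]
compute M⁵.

tr M = −1 and det M = −6, so the characteristic polynomial is λ² − (−1)λ + (−6) with roots 2 and −3.
Eigenvectors give P = [[−5, 2], [−3, 1]] with P⁻¹ = [[1, −2], [3, −5]], and M = P·diag(2, −3)·P⁻¹.
Then M⁵ = P·diag(32, −243)·P⁻¹ = [[−160, −486], [−96, −243]] · [[1, −2], [3, −5]] = [[−1618, 2750], [−825, 1407]].

[[−1618, 2750], [−825, 1407]]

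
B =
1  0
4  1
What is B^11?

B = I + N where N = [[0, 0], [4, 0]] is strictly lower-triangular, so N^2 = 0.
(I + N)^11 = I + 11·N = [[1, 0], [44, 1]].

[[1, 0], [44, 1]]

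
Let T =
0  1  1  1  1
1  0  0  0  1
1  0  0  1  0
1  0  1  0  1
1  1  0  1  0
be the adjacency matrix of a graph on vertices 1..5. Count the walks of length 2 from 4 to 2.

The number of length-2 walks from vertex 4 to vertex 2 is entry (4,2) of T^2, where T is the adjacency matrix.
T^2 = [[4, 1, 1, 2, 2], [1, 2, 1, 2, 1], [1, 1, 2, 1, 2], [2, 2, 1, 3, 1], [2, 1, 2, 1, 3]]

2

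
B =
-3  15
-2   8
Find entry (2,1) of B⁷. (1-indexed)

tr B = 5 and det B = 6, so the characteristic polynomial is λ² − (5)λ + (6) with roots 3 and 2.
Eigenvectors give P = [[-5, 3], [-2, 1]] with P⁻¹ = [[1, -3], [2, -5]], and B = P·diag(3, 2)·P⁻¹.
Then B⁷ = P·diag(2187, 128)·P⁻¹ = [[-10935, 384], [-4374, 128]] · [[1, -3], [2, -5]] = [[-10167, 30885], [-4118, 12482]].

-4118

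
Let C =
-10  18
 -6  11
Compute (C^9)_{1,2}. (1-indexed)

tr C = 1 and det C = -2, so the characteristic polynomial is λ² − (1)λ + (-2) with roots -1 and 2.
Eigenvectors give P = [[2, -3], [1, -2]] with P⁻¹ = [[2, -3], [1, -2]], and C = P·diag(-1, 2)·P⁻¹.
Then C^9 = P·diag(-1, 512)·P⁻¹ = [[-2, -1536], [-1, -1024]] · [[2, -3], [1, -2]] = [[-1540, 3078], [-1026, 2051]].

3078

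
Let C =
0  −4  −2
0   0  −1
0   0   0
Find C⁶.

C is strictly triangular, hence nilpotent: C³ = 0, so C⁶ = 0.

[[0, 0, 0], [0, 0, 0], [0, 0, 0]]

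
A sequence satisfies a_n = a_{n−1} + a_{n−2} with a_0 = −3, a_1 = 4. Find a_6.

With companion matrix Q = [[1, 1], [1, 0]], [a_n, a_{n−1}]ᵀ = Q·[a_{n−1}, a_{n−2}]ᵀ, so [a_6, a_5]ᵀ = Q⁵·[a_1, a_0]ᵀ.
Q⁵ = [[8, 5], [5, 3]], giving [a_6, a_5]ᵀ = [[17], [11]].

17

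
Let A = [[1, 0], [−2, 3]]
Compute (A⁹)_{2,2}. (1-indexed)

19683

tr A = 4 and det A = 3, so the characteristic polynomial is λ² − (4)λ + (3) with roots 1 and 3.
Eigenvectors give P = [[1, 0], [1, 1]] with P⁻¹ = [[1, 0], [−1, 1]], and A = P·diag(1, 3)·P⁻¹.
Then A⁹ = P·diag(1, 19683)·P⁻¹ = [[1, 0], [1, 19683]] · [[1, 0], [−1, 1]] = [[1, 0], [−19682, 19683]].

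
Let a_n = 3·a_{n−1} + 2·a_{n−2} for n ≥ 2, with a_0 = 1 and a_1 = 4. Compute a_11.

With companion matrix B = [[3, 2], [1, 0]], [a_n, a_{n−1}]ᵀ = B·[a_{n−1}, a_{n−2}]ᵀ, so [a_11, a_10]ᵀ = B¹⁰·[a_1, a_0]ᵀ.
B¹⁰ = [[283667, 159294], [79647, 44726]], giving [a_11, a_10]ᵀ = [[1293962], [363314]].

1293962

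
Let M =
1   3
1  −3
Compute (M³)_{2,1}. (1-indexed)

M² = [[4, −6], [−2, 12]]
M³ = [[−2, 30], [10, −42]]

10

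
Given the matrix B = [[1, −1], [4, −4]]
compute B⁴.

[[−27, 27], [−108, 108]]

B² = [[−3, 3], [−12, 12]]
B³ = [[9, −9], [36, −36]]
B⁴ = [[−27, 27], [−108, 108]]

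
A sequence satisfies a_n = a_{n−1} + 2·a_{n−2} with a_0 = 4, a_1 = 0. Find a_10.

With companion matrix T = [[1, 2], [1, 0]], [a_n, a_{n−1}]ᵀ = T·[a_{n−1}, a_{n−2}]ᵀ, so [a_10, a_9]ᵀ = T^9·[a_1, a_0]ᵀ.
T^9 = [[341, 342], [171, 170]], giving [a_10, a_9]ᵀ = [[1368], [680]].

1368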